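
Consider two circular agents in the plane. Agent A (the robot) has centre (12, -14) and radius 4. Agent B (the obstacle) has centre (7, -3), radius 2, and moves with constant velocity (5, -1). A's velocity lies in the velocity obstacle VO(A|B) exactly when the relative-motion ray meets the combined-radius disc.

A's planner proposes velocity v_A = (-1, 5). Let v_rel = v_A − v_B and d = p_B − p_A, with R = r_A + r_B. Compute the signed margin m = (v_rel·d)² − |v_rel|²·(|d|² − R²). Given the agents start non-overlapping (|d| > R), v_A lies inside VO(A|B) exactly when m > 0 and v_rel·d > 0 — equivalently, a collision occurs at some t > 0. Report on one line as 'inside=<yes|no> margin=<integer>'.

d = (-5, 11),  |d|² = 146;  R = 4+2 = 6,  c = 146−6² = 110
v_rel = (-6, 6),  |v_rel|² = 72;  v_rel·d = (-6)·(-5) + (6)·(11) = 96
72·t² − 192·t + 110 = 0  ⇒  m = 96² − 72·110 = 1296
m = 1296 > 0,  v_rel·d = 96 > 0  ⇒  inside

inside=yes margin=1296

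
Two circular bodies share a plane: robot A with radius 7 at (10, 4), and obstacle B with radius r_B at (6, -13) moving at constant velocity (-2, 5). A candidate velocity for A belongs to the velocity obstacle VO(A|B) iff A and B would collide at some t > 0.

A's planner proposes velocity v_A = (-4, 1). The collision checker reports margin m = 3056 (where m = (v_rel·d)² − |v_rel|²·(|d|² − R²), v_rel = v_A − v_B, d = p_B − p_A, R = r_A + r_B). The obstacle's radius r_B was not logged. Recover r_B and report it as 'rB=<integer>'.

m = 3056
d = (-4, -17);  v_rel = (-2, -4),  |v_rel|² = 20
v_rel×d = (-2)·(-17) − (-4)·(-4) = 18
since m = R²·20 − 18²:  R² = (324 + 3056) / 20 = 169
R = √169 = 13  ⇒  r_B = 13 − 7 = 6

rB=6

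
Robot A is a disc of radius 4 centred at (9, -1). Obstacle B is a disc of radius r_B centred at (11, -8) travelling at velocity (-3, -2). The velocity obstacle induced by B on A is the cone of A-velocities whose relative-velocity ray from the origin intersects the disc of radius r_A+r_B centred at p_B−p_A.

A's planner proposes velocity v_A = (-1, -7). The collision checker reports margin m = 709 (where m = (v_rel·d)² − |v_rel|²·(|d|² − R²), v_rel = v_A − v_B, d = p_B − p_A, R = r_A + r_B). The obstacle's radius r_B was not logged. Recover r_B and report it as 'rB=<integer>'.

m = 709
d = (2, -7);  v_rel = (2, -5),  |v_rel|² = 29
v_rel×d = (2)·(-7) − (-5)·(2) = -4
since m = R²·29 − (-4)²:  R² = (16 + 709) / 29 = 25
R = √25 = 5  ⇒  r_B = 5 − 4 = 1

rB=1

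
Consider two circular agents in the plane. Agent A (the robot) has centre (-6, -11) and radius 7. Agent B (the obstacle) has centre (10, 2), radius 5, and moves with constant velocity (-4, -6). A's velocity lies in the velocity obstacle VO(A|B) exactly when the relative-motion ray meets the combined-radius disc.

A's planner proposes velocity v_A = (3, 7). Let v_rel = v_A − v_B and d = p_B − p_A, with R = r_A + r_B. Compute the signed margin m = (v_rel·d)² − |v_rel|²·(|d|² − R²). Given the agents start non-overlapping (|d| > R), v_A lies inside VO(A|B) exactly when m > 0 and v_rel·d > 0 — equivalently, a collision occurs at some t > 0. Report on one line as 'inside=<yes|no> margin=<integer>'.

d = (16, 13),  |d|² = 425;  R = 7+5 = 12,  c = 425−12² = 281
v_rel = (7, 13),  |v_rel|² = 218;  v_rel·d = (7)·(16) + (13)·(13) = 281
218·t² − 562·t + 281 = 0  ⇒  m = 281² − 218·281 = 17703
m = 17703 > 0,  v_rel·d = 281 > 0  ⇒  inside

inside=yes margin=17703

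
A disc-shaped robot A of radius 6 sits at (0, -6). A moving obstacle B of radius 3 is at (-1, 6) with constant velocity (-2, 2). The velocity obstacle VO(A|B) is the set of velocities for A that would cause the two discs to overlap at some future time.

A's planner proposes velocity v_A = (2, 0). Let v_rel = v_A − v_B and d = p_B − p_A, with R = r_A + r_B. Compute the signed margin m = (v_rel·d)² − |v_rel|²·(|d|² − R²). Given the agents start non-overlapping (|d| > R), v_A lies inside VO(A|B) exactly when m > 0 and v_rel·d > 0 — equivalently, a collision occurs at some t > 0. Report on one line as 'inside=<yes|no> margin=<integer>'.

d = (-1, 12),  |d|² = 145;  R = 6+3 = 9,  c = 145−9² = 64
v_rel = (4, -2),  |v_rel|² = 20;  v_rel·d = (4)·(-1) + (-2)·(12) = -28
20·t² + 56·t + 64 = 0  ⇒  m = (-28)² − 20·64 = -496
m = -496 < 0,  v_rel·d = -28 < 0  ⇒  outside

inside=no margin=-496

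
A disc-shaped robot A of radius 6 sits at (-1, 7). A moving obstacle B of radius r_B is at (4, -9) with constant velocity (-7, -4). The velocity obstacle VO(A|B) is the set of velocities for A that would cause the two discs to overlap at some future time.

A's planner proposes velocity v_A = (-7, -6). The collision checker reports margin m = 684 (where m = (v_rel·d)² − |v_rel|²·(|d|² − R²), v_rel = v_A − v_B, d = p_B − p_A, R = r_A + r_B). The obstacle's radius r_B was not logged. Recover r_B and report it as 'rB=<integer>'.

m = 684
d = (5, -16);  v_rel = (0, -2),  |v_rel|² = 4
v_rel×d = (0)·(-16) − (-2)·(5) = 10
since m = R²·4 − 10²:  R² = (100 + 684) / 4 = 196
R = √196 = 14  ⇒  r_B = 14 − 6 = 8

rB=8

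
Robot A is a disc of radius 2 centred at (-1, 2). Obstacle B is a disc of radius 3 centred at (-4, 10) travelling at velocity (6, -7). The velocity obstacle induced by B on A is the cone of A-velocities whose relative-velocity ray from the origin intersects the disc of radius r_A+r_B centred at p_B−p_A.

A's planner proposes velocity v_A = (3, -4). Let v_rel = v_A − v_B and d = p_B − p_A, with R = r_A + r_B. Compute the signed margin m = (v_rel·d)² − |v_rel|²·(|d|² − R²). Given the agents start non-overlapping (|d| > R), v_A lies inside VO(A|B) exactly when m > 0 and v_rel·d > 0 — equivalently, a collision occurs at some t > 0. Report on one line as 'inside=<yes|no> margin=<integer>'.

d = (-3, 8),  |d|² = 73;  R = 2+3 = 5,  c = 73−5² = 48
v_rel = (-3, 3),  |v_rel|² = 18;  v_rel·d = (-3)·(-3) + (3)·(8) = 33
18·t² − 66·t + 48 = 0  ⇒  m = 33² − 18·48 = 225
m = 225 > 0,  v_rel·d = 33 > 0  ⇒  inside

inside=yes margin=225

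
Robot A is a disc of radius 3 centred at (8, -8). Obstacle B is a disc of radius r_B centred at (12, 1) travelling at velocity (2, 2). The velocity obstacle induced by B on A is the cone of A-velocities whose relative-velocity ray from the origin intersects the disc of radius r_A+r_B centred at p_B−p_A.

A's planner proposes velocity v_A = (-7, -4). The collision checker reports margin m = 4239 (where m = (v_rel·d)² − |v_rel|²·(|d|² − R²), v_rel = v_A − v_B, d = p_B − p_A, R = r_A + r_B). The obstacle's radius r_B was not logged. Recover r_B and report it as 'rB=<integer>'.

m = 4239
d = (4, 9);  v_rel = (-9, -6),  |v_rel|² = 117
v_rel×d = (-9)·(9) − (-6)·(4) = -57
since m = R²·117 − (-57)²:  R² = (3249 + 4239) / 117 = 64
R = √64 = 8  ⇒  r_B = 8 − 3 = 5

rB=5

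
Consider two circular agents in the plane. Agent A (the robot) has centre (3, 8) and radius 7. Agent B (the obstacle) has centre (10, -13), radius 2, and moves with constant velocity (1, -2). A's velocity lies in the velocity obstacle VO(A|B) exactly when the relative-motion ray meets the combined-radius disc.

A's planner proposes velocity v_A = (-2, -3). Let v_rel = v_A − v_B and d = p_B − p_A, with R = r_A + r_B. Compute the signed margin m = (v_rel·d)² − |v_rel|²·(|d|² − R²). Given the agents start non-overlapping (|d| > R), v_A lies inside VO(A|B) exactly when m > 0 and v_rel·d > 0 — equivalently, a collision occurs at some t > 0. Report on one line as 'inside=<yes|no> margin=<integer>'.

d = (7, -21),  |d|² = 490;  R = 7+2 = 9,  c = 490−9² = 409
v_rel = (-3, -1),  |v_rel|² = 10;  v_rel·d = (-3)·(7) + (-1)·(-21) = 0
10·t² − 0·t + 409 = 0  ⇒  m = 0² − 10·409 = -4090
m = -4090 < 0,  v_rel·d = 0 = 0  ⇒  outside

inside=no margin=-4090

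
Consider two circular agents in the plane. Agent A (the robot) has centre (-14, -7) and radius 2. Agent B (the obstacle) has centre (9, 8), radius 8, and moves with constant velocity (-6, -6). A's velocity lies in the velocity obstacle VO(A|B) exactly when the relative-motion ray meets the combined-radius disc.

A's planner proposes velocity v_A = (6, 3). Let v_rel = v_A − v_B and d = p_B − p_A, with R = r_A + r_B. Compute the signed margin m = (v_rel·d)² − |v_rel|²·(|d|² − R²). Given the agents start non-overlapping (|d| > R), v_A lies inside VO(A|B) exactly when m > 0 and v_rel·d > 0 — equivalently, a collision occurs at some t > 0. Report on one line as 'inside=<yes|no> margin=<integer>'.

d = (23, 15),  |d|² = 754;  R = 2+8 = 10,  c = 754−10² = 654
v_rel = (12, 9),  |v_rel|² = 225;  v_rel·d = (12)·(23) + (9)·(15) = 411
225·t² − 822·t + 654 = 0  ⇒  m = 411² − 225·654 = 21771
m = 21771 > 0,  v_rel·d = 411 > 0  ⇒  inside

inside=yes margin=21771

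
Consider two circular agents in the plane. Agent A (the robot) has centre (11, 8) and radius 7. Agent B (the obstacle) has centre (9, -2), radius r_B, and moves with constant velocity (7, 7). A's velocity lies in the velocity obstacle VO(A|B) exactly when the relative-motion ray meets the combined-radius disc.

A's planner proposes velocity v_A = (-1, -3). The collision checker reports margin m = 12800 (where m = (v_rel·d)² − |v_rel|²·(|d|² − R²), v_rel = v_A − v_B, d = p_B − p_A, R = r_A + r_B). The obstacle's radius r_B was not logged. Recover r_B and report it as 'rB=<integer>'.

m = 12800
d = (-2, -10);  v_rel = (-8, -10),  |v_rel|² = 164
v_rel×d = (-8)·(-10) − (-10)·(-2) = 60
since m = R²·164 − 60²:  R² = (3600 + 12800) / 164 = 100
R = √100 = 10  ⇒  r_B = 10 − 7 = 3

rB=3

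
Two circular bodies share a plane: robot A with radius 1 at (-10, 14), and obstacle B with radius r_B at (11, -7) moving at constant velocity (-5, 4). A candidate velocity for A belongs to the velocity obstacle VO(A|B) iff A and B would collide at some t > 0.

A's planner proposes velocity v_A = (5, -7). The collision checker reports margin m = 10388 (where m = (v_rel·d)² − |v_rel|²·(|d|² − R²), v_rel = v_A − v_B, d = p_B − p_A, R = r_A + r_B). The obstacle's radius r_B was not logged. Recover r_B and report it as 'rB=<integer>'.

m = 10388
d = (21, -21);  v_rel = (10, -11),  |v_rel|² = 221
v_rel×d = (10)·(-21) − (-11)·(21) = 21
since m = R²·221 − 21²:  R² = (441 + 10388) / 221 = 49
R = √49 = 7  ⇒  r_B = 7 − 1 = 6

rB=6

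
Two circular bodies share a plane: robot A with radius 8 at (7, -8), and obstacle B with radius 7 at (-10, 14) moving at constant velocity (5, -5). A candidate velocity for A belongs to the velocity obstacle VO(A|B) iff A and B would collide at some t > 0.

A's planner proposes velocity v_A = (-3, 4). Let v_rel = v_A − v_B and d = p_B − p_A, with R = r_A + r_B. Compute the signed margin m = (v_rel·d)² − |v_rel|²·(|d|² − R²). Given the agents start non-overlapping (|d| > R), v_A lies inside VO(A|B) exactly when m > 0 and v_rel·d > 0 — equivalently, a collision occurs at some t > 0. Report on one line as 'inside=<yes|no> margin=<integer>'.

d = (-17, 22),  |d|² = 773;  R = 8+7 = 15,  c = 773−15² = 548
v_rel = (-8, 9),  |v_rel|² = 145;  v_rel·d = (-8)·(-17) + (9)·(22) = 334
145·t² − 668·t + 548 = 0  ⇒  m = 334² − 145·548 = 32096
m = 32096 > 0,  v_rel·d = 334 > 0  ⇒  inside

inside=yes margin=32096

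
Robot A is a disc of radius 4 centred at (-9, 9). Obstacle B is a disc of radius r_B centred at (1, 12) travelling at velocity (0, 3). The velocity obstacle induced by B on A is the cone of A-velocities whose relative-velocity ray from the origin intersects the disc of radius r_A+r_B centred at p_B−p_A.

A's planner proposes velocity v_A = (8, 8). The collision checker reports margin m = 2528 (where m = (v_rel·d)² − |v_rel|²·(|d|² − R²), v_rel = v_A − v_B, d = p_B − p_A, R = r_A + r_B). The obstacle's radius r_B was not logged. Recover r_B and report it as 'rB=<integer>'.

m = 2528
d = (10, 3);  v_rel = (8, 5),  |v_rel|² = 89
v_rel×d = (8)·(3) − (5)·(10) = -26
since m = R²·89 − (-26)²:  R² = (676 + 2528) / 89 = 36
R = √36 = 6  ⇒  r_B = 6 − 4 = 2

rB=2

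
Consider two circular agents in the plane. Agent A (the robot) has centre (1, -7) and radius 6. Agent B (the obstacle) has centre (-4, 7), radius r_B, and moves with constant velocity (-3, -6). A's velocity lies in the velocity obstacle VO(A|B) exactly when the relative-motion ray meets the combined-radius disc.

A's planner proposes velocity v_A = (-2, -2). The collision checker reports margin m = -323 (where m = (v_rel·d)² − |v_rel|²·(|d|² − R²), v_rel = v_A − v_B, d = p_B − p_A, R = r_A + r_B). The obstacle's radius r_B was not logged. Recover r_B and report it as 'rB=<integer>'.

m = -323
d = (-5, 14);  v_rel = (1, 4),  |v_rel|² = 17
v_rel×d = (1)·(14) − (4)·(-5) = 34
since m = R²·17 − 34²:  R² = (1156 + -323) / 17 = 49
R = √49 = 7  ⇒  r_B = 7 − 6 = 1

rB=1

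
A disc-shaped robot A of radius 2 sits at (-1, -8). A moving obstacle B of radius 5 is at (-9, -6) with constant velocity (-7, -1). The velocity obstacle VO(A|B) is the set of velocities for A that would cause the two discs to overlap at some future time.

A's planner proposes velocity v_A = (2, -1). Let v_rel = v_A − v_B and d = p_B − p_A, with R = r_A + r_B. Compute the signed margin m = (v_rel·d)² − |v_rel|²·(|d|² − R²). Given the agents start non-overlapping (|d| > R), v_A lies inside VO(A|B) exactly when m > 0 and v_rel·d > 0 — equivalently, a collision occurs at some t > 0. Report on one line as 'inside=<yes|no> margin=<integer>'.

d = (-8, 2),  |d|² = 68;  R = 2+5 = 7,  c = 68−7² = 19
v_rel = (9, 0),  |v_rel|² = 81;  v_rel·d = (9)·(-8) + (0)·(2) = -72
81·t² + 144·t + 19 = 0  ⇒  m = (-72)² − 81·19 = 3645
m = 3645 > 0,  v_rel·d = -72 < 0  ⇒  outside

inside=no margin=3645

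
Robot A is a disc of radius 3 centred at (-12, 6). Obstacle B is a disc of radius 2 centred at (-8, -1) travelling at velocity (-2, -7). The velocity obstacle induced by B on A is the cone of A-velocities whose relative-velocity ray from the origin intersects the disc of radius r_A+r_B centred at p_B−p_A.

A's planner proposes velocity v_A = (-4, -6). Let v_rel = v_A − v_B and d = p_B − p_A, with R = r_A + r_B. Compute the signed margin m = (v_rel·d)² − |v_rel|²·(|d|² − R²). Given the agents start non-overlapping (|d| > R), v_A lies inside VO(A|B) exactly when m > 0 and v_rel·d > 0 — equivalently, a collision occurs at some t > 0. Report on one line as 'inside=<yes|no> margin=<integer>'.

d = (4, -7),  |d|² = 65;  R = 3+2 = 5,  c = 65−5² = 40
v_rel = (-2, 1),  |v_rel|² = 5;  v_rel·d = (-2)·(4) + (1)·(-7) = -15
5·t² + 30·t + 40 = 0  ⇒  m = (-15)² − 5·40 = 25
m = 25 > 0,  v_rel·d = -15 < 0  ⇒  outside

inside=no margin=25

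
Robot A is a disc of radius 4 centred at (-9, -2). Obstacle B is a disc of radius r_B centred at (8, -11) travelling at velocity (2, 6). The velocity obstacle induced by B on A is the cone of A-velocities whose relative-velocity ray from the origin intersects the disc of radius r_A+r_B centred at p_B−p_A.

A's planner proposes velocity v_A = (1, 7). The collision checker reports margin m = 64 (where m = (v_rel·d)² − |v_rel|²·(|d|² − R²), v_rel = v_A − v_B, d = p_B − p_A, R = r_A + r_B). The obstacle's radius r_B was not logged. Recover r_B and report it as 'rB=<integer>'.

m = 64
d = (17, -9);  v_rel = (-1, 1),  |v_rel|² = 2
v_rel×d = (-1)·(-9) − (1)·(17) = -8
since m = R²·2 − (-8)²:  R² = (64 + 64) / 2 = 64
R = √64 = 8  ⇒  r_B = 8 − 4 = 4

rB=4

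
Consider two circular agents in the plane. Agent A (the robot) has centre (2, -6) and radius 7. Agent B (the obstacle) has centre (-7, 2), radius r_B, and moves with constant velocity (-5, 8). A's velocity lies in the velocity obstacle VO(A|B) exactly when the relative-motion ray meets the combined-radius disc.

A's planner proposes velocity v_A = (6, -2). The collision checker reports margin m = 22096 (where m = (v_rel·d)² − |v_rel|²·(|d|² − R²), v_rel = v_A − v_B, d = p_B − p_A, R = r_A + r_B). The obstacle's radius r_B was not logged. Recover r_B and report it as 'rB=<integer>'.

m = 22096
d = (-9, 8);  v_rel = (11, -10),  |v_rel|² = 221
v_rel×d = (11)·(8) − (-10)·(-9) = -2
since m = R²·221 − (-2)²:  R² = (4 + 22096) / 221 = 100
R = √100 = 10  ⇒  r_B = 10 − 7 = 3

rB=3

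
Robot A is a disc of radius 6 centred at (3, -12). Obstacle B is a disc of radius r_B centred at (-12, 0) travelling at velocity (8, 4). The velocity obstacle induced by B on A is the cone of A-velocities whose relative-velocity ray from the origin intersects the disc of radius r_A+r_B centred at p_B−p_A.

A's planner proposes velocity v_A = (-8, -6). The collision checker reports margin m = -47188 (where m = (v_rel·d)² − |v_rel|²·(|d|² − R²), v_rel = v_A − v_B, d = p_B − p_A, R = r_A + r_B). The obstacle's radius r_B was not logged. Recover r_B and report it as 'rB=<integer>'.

m = -47188
d = (-15, 12);  v_rel = (-16, -10),  |v_rel|² = 356
v_rel×d = (-16)·(12) − (-10)·(-15) = -342
since m = R²·356 − (-342)²:  R² = (116964 + -47188) / 356 = 196
R = √196 = 14  ⇒  r_B = 14 − 6 = 8

rB=8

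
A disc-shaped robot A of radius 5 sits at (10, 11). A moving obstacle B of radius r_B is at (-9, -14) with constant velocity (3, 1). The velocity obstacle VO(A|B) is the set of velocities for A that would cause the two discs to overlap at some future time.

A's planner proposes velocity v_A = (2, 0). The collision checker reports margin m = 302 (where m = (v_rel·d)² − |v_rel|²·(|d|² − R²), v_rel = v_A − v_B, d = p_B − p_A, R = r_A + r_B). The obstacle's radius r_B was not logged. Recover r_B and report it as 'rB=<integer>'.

m = 302
d = (-19, -25);  v_rel = (-1, -1),  |v_rel|² = 2
v_rel×d = (-1)·(-25) − (-1)·(-19) = 6
since m = R²·2 − 6²:  R² = (36 + 302) / 2 = 169
R = √169 = 13  ⇒  r_B = 13 − 5 = 8

rB=8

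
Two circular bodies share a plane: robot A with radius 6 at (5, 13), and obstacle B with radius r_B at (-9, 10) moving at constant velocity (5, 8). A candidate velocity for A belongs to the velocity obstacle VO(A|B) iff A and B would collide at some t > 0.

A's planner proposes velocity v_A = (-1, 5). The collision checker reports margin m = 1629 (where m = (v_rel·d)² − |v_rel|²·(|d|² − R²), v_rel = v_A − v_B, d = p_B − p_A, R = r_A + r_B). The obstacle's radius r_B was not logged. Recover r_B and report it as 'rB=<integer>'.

m = 1629
d = (-14, -3);  v_rel = (-6, -3),  |v_rel|² = 45
v_rel×d = (-6)·(-3) − (-3)·(-14) = -24
since m = R²·45 − (-24)²:  R² = (576 + 1629) / 45 = 49
R = √49 = 7  ⇒  r_B = 7 − 6 = 1

rB=1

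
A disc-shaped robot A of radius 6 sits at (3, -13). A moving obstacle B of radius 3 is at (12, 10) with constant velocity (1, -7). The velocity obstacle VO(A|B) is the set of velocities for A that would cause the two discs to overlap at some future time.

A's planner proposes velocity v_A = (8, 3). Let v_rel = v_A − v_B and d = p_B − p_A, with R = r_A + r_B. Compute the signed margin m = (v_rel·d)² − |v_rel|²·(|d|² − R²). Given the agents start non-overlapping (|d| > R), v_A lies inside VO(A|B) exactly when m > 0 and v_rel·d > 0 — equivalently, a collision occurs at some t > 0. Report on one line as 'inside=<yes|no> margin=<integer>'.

d = (9, 23),  |d|² = 610;  R = 6+3 = 9,  c = 610−9² = 529
v_rel = (7, 10),  |v_rel|² = 149;  v_rel·d = (7)·(9) + (10)·(23) = 293
149·t² − 586·t + 529 = 0  ⇒  m = 293² − 149·529 = 7028
m = 7028 > 0,  v_rel·d = 293 > 0  ⇒  inside

inside=yes margin=7028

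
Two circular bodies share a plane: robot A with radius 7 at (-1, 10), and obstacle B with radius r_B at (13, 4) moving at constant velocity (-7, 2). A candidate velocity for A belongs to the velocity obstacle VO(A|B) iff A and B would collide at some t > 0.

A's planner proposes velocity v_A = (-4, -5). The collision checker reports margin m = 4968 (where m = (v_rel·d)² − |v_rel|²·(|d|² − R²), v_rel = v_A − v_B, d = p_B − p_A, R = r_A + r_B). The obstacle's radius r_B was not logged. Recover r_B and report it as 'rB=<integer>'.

m = 4968
d = (14, -6);  v_rel = (3, -7),  |v_rel|² = 58
v_rel×d = (3)·(-6) − (-7)·(14) = 80
since m = R²·58 − 80²:  R² = (6400 + 4968) / 58 = 196
R = √196 = 14  ⇒  r_B = 14 − 7 = 7

rB=7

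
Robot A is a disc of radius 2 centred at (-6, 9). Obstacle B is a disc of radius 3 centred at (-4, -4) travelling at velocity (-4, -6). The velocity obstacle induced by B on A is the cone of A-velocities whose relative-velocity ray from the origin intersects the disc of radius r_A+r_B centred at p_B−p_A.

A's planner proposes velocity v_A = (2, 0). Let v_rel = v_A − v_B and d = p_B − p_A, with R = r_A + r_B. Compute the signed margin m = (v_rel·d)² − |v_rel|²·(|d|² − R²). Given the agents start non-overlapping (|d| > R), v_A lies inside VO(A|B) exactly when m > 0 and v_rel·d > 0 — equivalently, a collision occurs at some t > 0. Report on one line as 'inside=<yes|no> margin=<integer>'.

d = (2, -13),  |d|² = 173;  R = 2+3 = 5,  c = 173−5² = 148
v_rel = (6, 6),  |v_rel|² = 72;  v_rel·d = (6)·(2) + (6)·(-13) = -66
72·t² + 132·t + 148 = 0  ⇒  m = (-66)² − 72·148 = -6300
m = -6300 < 0,  v_rel·d = -66 < 0  ⇒  outside

inside=no margin=-6300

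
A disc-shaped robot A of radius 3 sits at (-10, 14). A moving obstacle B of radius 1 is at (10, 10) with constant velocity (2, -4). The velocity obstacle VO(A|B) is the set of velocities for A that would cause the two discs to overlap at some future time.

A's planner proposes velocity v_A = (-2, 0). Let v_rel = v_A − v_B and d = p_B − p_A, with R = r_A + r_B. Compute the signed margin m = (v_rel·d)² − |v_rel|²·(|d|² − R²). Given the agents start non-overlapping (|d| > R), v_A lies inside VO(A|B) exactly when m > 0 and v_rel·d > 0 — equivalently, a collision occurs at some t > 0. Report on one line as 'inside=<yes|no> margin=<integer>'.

d = (20, -4),  |d|² = 416;  R = 3+1 = 4,  c = 416−4² = 400
v_rel = (-4, 4),  |v_rel|² = 32;  v_rel·d = (-4)·(20) + (4)·(-4) = -96
32·t² + 192·t + 400 = 0  ⇒  m = (-96)² − 32·400 = -3584
m = -3584 < 0,  v_rel·d = -96 < 0  ⇒  outside

inside=no margin=-3584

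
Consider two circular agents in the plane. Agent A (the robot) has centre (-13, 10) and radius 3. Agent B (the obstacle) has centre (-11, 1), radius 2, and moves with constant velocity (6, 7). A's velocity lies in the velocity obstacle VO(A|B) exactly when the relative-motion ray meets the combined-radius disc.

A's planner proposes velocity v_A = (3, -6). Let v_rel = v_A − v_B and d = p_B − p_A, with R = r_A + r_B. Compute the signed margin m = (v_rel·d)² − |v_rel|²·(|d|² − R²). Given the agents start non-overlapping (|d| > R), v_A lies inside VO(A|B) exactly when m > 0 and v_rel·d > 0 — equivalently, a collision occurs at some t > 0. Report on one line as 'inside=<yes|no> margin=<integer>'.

d = (2, -9),  |d|² = 85;  R = 3+2 = 5,  c = 85−5² = 60
v_rel = (-3, -13),  |v_rel|² = 178;  v_rel·d = (-3)·(2) + (-13)·(-9) = 111
178·t² − 222·t + 60 = 0  ⇒  m = 111² − 178·60 = 1641
m = 1641 > 0,  v_rel·d = 111 > 0  ⇒  inside

inside=yes margin=1641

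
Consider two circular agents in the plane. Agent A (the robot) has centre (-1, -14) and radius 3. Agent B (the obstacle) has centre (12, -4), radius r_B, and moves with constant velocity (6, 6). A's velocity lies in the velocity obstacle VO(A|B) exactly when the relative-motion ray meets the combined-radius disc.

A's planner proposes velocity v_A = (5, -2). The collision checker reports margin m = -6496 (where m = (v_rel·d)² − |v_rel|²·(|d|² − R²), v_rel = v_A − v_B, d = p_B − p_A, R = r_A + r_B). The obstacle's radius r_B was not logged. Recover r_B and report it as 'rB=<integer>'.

m = -6496
d = (13, 10);  v_rel = (-1, -8),  |v_rel|² = 65
v_rel×d = (-1)·(10) − (-8)·(13) = 94
since m = R²·65 − 94²:  R² = (8836 + -6496) / 65 = 36
R = √36 = 6  ⇒  r_B = 6 − 3 = 3

rB=3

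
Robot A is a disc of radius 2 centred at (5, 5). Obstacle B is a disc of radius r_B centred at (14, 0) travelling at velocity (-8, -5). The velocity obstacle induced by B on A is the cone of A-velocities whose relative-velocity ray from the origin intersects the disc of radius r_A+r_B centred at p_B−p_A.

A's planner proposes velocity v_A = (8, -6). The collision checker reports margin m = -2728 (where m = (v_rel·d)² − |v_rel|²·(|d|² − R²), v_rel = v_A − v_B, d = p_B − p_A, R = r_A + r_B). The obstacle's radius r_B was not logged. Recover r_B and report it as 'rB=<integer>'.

m = -2728
d = (9, -5);  v_rel = (16, -1),  |v_rel|² = 257
v_rel×d = (16)·(-5) − (-1)·(9) = -71
since m = R²·257 − (-71)²:  R² = (5041 + -2728) / 257 = 9
R = √9 = 3  ⇒  r_B = 3 − 2 = 1

rB=1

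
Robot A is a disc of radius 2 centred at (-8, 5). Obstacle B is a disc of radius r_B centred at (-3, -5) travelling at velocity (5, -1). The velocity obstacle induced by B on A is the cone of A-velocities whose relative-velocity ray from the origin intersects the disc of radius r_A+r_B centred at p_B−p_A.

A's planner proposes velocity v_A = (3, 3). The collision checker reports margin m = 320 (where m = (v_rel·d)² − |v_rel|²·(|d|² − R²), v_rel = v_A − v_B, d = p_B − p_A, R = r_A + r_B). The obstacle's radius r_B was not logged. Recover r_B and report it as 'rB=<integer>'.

m = 320
d = (5, -10);  v_rel = (-2, 4),  |v_rel|² = 20
v_rel×d = (-2)·(-10) − (4)·(5) = 0
since m = R²·20 − 0²:  R² = (0 + 320) / 20 = 16
R = √16 = 4  ⇒  r_B = 4 − 2 = 2

rB=2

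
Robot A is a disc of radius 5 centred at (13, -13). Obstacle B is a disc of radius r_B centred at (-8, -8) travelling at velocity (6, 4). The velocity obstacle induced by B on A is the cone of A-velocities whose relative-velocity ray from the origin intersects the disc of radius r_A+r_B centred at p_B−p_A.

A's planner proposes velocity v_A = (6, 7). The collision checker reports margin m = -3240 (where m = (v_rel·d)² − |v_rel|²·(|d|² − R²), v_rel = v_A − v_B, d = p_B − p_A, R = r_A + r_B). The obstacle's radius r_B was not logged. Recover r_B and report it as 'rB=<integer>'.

m = -3240
d = (-21, 5);  v_rel = (0, 3),  |v_rel|² = 9
v_rel×d = (0)·(5) − (3)·(-21) = 63
since m = R²·9 − 63²:  R² = (3969 + -3240) / 9 = 81
R = √81 = 9  ⇒  r_B = 9 − 5 = 4

rB=4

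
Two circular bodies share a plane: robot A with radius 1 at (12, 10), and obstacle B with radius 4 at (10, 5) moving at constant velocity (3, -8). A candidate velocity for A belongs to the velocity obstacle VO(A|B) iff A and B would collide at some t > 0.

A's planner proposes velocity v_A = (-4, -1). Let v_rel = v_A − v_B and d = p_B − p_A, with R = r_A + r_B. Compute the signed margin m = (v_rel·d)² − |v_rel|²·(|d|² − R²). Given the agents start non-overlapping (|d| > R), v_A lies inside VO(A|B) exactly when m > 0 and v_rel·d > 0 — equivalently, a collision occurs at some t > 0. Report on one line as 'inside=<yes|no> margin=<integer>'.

d = (-2, -5),  |d|² = 29;  R = 1+4 = 5,  c = 29−5² = 4
v_rel = (-7, 7),  |v_rel|² = 98;  v_rel·d = (-7)·(-2) + (7)·(-5) = -21
98·t² + 42·t + 4 = 0  ⇒  m = (-21)² − 98·4 = 49
m = 49 > 0,  v_rel·d = -21 < 0  ⇒  outside

inside=no margin=49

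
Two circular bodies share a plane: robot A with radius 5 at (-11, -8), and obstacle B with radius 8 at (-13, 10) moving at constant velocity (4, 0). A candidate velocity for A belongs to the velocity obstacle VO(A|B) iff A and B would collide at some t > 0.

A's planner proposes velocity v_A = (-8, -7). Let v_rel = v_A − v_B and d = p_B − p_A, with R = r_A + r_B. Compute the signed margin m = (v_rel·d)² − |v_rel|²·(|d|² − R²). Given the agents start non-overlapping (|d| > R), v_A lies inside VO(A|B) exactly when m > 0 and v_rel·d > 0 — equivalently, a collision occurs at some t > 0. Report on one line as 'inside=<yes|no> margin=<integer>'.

d = (-2, 18),  |d|² = 328;  R = 5+8 = 13,  c = 328−13² = 159
v_rel = (-12, -7),  |v_rel|² = 193;  v_rel·d = (-12)·(-2) + (-7)·(18) = -102
193·t² + 204·t + 159 = 0  ⇒  m = (-102)² − 193·159 = -20283
m = -20283 < 0,  v_rel·d = -102 < 0  ⇒  outside

inside=no margin=-20283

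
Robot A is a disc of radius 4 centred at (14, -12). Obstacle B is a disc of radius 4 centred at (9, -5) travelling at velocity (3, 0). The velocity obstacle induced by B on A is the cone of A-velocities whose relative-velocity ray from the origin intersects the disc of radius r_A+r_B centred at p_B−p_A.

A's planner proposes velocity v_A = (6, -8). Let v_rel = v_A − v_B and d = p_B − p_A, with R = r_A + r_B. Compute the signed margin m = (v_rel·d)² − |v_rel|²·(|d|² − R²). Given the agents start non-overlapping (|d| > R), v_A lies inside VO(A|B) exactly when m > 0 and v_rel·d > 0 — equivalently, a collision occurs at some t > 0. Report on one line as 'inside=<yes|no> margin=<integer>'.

d = (-5, 7),  |d|² = 74;  R = 4+4 = 8,  c = 74−8² = 10
v_rel = (3, -8),  |v_rel|² = 73;  v_rel·d = (3)·(-5) + (-8)·(7) = -71
73·t² + 142·t + 10 = 0  ⇒  m = (-71)² − 73·10 = 4311
m = 4311 > 0,  v_rel·d = -71 < 0  ⇒  outside

inside=no margin=4311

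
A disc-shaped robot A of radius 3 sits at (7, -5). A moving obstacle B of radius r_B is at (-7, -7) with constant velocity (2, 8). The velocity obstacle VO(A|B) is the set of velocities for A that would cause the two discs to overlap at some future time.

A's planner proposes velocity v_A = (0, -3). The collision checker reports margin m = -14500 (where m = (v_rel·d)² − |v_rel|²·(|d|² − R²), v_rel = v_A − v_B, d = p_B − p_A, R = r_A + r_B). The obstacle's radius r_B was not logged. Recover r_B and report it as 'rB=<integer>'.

m = -14500
d = (-14, -2);  v_rel = (-2, -11),  |v_rel|² = 125
v_rel×d = (-2)·(-2) − (-11)·(-14) = -150
since m = R²·125 − (-150)²:  R² = (22500 + -14500) / 125 = 64
R = √64 = 8  ⇒  r_B = 8 − 3 = 5

rB=5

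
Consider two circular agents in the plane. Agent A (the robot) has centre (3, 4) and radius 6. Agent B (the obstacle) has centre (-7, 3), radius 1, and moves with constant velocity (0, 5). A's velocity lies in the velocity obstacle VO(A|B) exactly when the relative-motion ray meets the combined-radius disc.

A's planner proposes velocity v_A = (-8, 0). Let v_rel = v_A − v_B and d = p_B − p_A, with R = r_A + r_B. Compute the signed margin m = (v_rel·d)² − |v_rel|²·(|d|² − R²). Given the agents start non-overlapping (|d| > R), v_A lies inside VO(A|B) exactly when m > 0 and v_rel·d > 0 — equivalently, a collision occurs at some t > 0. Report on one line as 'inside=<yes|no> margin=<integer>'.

d = (-10, -1),  |d|² = 101;  R = 6+1 = 7,  c = 101−7² = 52
v_rel = (-8, -5),  |v_rel|² = 89;  v_rel·d = (-8)·(-10) + (-5)·(-1) = 85
89·t² − 170·t + 52 = 0  ⇒  m = 85² − 89·52 = 2597
m = 2597 > 0,  v_rel·d = 85 > 0  ⇒  inside

inside=yes margin=2597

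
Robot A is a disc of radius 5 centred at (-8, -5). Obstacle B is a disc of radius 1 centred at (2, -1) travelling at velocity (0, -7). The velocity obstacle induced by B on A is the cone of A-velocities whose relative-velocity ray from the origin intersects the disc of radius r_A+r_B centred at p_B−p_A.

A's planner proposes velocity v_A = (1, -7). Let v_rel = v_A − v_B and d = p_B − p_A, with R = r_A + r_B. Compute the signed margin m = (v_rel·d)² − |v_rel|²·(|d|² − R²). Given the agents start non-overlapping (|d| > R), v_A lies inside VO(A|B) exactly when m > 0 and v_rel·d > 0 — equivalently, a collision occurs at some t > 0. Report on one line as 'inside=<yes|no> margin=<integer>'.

d = (10, 4),  |d|² = 116;  R = 5+1 = 6,  c = 116−6² = 80
v_rel = (1, 0),  |v_rel|² = 1;  v_rel·d = (1)·(10) + (0)·(4) = 10
1·t² − 20·t + 80 = 0  ⇒  m = 10² − 1·80 = 20
m = 20 > 0,  v_rel·d = 10 > 0  ⇒  inside

inside=yes margin=20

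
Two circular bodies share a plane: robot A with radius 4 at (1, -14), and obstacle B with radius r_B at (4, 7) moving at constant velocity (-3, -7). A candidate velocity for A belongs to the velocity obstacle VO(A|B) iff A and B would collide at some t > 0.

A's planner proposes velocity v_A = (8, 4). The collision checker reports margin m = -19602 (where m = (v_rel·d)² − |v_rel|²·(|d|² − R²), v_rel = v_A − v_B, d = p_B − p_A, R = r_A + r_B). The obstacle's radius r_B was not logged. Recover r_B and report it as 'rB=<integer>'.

m = -19602
d = (3, 21);  v_rel = (11, 11),  |v_rel|² = 242
v_rel×d = (11)·(21) − (11)·(3) = 198
since m = R²·242 − 198²:  R² = (39204 + -19602) / 242 = 81
R = √81 = 9  ⇒  r_B = 9 − 4 = 5

rB=5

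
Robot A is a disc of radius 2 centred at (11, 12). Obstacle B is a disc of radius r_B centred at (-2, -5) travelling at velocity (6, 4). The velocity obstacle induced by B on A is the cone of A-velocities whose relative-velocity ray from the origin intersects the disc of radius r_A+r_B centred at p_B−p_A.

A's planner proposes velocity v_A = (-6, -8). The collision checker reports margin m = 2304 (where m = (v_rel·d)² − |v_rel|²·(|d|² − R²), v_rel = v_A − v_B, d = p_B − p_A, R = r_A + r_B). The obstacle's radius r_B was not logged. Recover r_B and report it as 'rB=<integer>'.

m = 2304
d = (-13, -17);  v_rel = (-12, -12),  |v_rel|² = 288
v_rel×d = (-12)·(-17) − (-12)·(-13) = 48
since m = R²·288 − 48²:  R² = (2304 + 2304) / 288 = 16
R = √16 = 4  ⇒  r_B = 4 − 2 = 2

rB=2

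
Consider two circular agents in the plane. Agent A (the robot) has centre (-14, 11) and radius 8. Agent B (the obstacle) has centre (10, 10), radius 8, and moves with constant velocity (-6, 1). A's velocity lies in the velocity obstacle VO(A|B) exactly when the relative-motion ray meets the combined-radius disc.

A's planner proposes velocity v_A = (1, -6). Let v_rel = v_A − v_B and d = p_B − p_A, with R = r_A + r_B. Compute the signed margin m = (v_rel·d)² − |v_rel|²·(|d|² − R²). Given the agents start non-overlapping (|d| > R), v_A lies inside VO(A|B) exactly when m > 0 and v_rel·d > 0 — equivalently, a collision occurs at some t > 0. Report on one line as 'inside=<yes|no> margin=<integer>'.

d = (24, -1),  |d|² = 577;  R = 8+8 = 16,  c = 577−16² = 321
v_rel = (7, -7),  |v_rel|² = 98;  v_rel·d = (7)·(24) + (-7)·(-1) = 175
98·t² − 350·t + 321 = 0  ⇒  m = 175² − 98·321 = -833
m = -833 < 0,  v_rel·d = 175 > 0  ⇒  outside

inside=no margin=-833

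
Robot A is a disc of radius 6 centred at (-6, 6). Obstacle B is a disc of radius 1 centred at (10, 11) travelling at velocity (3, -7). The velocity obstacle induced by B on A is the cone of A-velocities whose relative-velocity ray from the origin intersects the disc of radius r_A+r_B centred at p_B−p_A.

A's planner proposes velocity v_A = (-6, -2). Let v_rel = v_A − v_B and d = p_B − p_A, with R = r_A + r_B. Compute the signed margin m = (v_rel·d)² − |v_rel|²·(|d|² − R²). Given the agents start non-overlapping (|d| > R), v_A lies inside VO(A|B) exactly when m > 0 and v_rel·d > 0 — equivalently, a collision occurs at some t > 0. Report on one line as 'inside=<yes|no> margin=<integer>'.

d = (16, 5),  |d|² = 281;  R = 6+1 = 7,  c = 281−7² = 232
v_rel = (-9, 5),  |v_rel|² = 106;  v_rel·d = (-9)·(16) + (5)·(5) = -119
106·t² + 238·t + 232 = 0  ⇒  m = (-119)² − 106·232 = -10431
m = -10431 < 0,  v_rel·d = -119 < 0  ⇒  outside

inside=no margin=-10431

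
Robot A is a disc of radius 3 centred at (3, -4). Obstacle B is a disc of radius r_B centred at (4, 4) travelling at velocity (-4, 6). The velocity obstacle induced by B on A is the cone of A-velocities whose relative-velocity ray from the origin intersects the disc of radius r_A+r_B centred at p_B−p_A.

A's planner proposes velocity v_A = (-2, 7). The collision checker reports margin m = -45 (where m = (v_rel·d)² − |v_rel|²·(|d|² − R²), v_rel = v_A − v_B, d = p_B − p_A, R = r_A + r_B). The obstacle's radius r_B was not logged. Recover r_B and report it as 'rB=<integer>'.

m = -45
d = (1, 8);  v_rel = (2, 1),  |v_rel|² = 5
v_rel×d = (2)·(8) − (1)·(1) = 15
since m = R²·5 − 15²:  R² = (225 + -45) / 5 = 36
R = √36 = 6  ⇒  r_B = 6 − 3 = 3

rB=3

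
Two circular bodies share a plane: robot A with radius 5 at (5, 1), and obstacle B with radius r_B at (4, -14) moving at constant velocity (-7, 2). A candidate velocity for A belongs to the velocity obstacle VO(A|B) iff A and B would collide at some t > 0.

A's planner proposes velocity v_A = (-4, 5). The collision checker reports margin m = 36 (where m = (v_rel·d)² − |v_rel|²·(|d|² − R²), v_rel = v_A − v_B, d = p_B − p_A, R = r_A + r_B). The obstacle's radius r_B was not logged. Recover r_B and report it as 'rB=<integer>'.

m = 36
d = (-1, -15);  v_rel = (3, 3),  |v_rel|² = 18
v_rel×d = (3)·(-15) − (3)·(-1) = -42
since m = R²·18 − (-42)²:  R² = (1764 + 36) / 18 = 100
R = √100 = 10  ⇒  r_B = 10 − 5 = 5

rB=5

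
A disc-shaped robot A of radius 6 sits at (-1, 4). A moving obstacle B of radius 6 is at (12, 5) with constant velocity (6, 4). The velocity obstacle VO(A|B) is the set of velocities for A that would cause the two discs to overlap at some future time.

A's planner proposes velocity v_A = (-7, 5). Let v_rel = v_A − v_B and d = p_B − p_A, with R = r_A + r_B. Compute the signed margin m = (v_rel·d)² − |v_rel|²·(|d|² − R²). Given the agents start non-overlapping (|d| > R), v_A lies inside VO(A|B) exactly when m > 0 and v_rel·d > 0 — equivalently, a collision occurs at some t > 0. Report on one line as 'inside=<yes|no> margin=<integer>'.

d = (13, 1),  |d|² = 170;  R = 6+6 = 12,  c = 170−12² = 26
v_rel = (-13, 1),  |v_rel|² = 170;  v_rel·d = (-13)·(13) + (1)·(1) = -168
170·t² + 336·t + 26 = 0  ⇒  m = (-168)² − 170·26 = 23804
m = 23804 > 0,  v_rel·d = -168 < 0  ⇒  outside

inside=no margin=23804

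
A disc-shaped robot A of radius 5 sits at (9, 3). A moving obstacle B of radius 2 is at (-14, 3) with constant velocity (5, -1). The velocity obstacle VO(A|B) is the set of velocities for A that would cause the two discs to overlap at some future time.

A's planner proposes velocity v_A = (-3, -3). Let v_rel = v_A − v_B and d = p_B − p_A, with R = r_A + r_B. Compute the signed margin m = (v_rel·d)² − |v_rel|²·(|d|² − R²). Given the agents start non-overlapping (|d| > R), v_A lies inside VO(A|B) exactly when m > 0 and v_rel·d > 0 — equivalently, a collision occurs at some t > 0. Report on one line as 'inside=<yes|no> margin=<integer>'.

d = (-23, 0),  |d|² = 529;  R = 5+2 = 7,  c = 529−7² = 480
v_rel = (-8, -2),  |v_rel|² = 68;  v_rel·d = (-8)·(-23) + (-2)·(0) = 184
68·t² − 368·t + 480 = 0  ⇒  m = 184² − 68·480 = 1216
m = 1216 > 0,  v_rel·d = 184 > 0  ⇒  inside

inside=yes margin=1216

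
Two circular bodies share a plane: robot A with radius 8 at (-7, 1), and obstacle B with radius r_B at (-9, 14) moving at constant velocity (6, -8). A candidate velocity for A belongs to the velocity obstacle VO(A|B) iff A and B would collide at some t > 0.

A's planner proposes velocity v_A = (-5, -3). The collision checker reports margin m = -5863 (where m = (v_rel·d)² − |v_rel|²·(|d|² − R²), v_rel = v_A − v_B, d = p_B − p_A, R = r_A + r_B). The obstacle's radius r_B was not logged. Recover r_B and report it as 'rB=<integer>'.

m = -5863
d = (-2, 13);  v_rel = (-11, 5),  |v_rel|² = 146
v_rel×d = (-11)·(13) − (5)·(-2) = -133
since m = R²·146 − (-133)²:  R² = (17689 + -5863) / 146 = 81
R = √81 = 9  ⇒  r_B = 9 − 8 = 1

rB=1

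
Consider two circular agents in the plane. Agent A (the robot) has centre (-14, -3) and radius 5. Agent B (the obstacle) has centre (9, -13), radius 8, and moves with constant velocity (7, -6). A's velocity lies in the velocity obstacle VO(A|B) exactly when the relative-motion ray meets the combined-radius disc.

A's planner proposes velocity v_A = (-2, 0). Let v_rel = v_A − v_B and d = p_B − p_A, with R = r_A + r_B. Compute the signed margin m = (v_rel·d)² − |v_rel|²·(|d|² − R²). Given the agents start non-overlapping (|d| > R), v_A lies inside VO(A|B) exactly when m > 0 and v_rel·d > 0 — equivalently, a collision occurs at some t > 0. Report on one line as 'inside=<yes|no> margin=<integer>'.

d = (23, -10),  |d|² = 629;  R = 5+8 = 13,  c = 629−13² = 460
v_rel = (-9, 6),  |v_rel|² = 117;  v_rel·d = (-9)·(23) + (6)·(-10) = -267
117·t² + 534·t + 460 = 0  ⇒  m = (-267)² − 117·460 = 17469
m = 17469 > 0,  v_rel·d = -267 < 0  ⇒  outside

inside=no margin=17469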